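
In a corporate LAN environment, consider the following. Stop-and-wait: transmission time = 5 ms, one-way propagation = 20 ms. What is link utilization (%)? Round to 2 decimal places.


Given: Ttrans = 5 ms, Tprop = 20 ms
RTT = 2 * Tprop = 2 * 20 = 40 ms
U = Ttrans / (Ttrans + RTT)
U = 5 / (5 + 40)
U = 5 / 45 = 0.111111
U% = 11.11%

11.11


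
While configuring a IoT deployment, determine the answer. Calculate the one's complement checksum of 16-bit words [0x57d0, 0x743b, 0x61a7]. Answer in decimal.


Given words: [0x57d0, 0x743b, 0x61a7]
Step 1: Sum all words
Raw sum = 22480 + 29755 + 24999 = 77234
Step 2: Fold carry: (11698 + 1) = 11699
One's complement = ~11699 & 0xFFFF = 53836

53836


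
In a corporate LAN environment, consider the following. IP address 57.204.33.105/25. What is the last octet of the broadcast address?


Given: IP = 57.204.33.105, prefix = /25
Host bits = 32 - 25 = 7
Network last octet = 105 AND mask = 0
Host part size = 2^7 - 1 = 127
Broadcast last octet = 0 OR 127 = 127

127


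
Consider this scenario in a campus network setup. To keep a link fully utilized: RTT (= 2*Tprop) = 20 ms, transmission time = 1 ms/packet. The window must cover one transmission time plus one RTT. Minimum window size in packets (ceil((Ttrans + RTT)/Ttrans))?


Given: Ttrans = 1 ms, RTT = 20 ms (= 2 * Tprop, Tprop = 10 ms)
Time until first ACK returns = Ttrans + RTT = 1 + 20 = 21 ms
Need W * Ttrans >= Ttrans + RTT  ->  W >= (Ttrans + RTT) / Ttrans
(Ttrans + RTT) / Ttrans = 21 / 1 = 21
W_min = ceil(21) = 21

21


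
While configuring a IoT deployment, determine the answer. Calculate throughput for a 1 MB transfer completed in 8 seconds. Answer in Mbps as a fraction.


Given: file = 1 MB, time = 8 s
File in Mb = 1 * 8 = 8 Mb
Throughput = 8 / 8 Mbps
Throughput = 1 Mbps

1


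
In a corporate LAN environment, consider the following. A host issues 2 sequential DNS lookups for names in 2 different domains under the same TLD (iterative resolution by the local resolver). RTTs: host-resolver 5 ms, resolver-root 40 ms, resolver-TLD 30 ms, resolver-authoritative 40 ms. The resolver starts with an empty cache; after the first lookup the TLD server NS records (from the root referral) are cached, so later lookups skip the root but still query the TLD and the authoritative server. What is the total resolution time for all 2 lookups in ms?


Lookup 1 (cold cache): local + root + TLD + auth = 5 + 40 + 30 + 40 = 115 ms
Lookups 2..2 (TLD NS cached -> skip root; new domain -> still ask TLD and auth): local + TLD + auth = 5 + 30 + 40 = 75 ms each
Remaining 1 lookups: 1 * 75 = 75 ms
Total = 115 + 75 = 190 ms

190


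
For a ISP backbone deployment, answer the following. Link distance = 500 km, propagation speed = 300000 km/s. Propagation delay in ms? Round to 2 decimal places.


Given: distance = 500 km, speed = 300000 km/s
Delay = distance / speed = 500 / 300000 seconds
Delay in ms = 500 * 1000 / 300000
Delay = 1.6667 ms
Rounded to 2 dp = 1.67 ms

1.67


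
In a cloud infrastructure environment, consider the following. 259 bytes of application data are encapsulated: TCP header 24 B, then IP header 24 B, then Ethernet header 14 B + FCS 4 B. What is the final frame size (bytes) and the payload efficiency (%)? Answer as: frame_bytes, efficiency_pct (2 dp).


TCP segment = 259 + 24 = 283 B
IP packet = 283 + 24 = 307 B
Ethernet frame = 307 + 14 + 4 = 325 B
Efficiency = app / frame = 259 / 325 = 0.796923 = 79.6923% -> 79.69% (2 dp)

325, 79.69


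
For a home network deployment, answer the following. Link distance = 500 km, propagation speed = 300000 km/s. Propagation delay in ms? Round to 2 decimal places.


Given: distance = 500 km, speed = 300000 km/s
Delay = distance / speed = 500 / 300000 seconds
Delay in ms = 500 * 1000 / 300000
Delay = 1.6667 ms
Rounded to 2 dp = 1.67 ms

1.67


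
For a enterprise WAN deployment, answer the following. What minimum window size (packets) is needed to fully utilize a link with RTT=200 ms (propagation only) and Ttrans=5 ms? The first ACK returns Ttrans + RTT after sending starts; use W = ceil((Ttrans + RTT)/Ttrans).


Given: Ttrans = 5 ms, RTT = 200 ms (= 2 * Tprop, Tprop = 100 ms)
Time until first ACK returns = Ttrans + RTT = 5 + 200 = 205 ms
Need W * Ttrans >= Ttrans + RTT  ->  W >= (Ttrans + RTT) / Ttrans
(Ttrans + RTT) / Ttrans = 205 / 5 = 41
W_min = ceil(41) = 41

41


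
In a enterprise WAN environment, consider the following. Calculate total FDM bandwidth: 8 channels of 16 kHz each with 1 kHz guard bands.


Given: 8 channels, 16 kHz each, guard = 1 kHz
Channel bandwidth = 8 * 16 = 128 kHz
Guard bands = 7 gaps * 1 kHz = 7 kHz
Total = 128 + 7 = 135 kHz

135


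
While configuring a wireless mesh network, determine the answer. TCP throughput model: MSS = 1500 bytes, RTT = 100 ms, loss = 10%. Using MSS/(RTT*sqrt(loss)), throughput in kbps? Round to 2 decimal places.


Given: MSS = 1500 bytes, RTT = 100 ms, loss = 10%
RTT in seconds = 100 / 1000 = 0.1
Loss rate = 10% = 0.1
sqrt(loss) = sqrt(0.1) = 0.316227766017
Throughput (bytes/s) = 1500 / (0.1 * 0.316227766017) = 47434.1649
Throughput (kbps) = 47434.1649 * 8 / 1000 = 379.473319 -> 379.47 kbps (2 dp)

379.47


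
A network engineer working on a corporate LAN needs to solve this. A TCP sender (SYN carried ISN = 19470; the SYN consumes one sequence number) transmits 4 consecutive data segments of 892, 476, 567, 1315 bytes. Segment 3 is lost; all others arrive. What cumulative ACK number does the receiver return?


SYN uses sequence number 19470; first data byte = ISN + 1 = 19471.
Segment 1: SEQ = 19471, len = 892 B, covers [19471, 20362]
Segment 2: SEQ = 20363, len = 476 B, covers [20363, 20838]
Segment 3: SEQ = 20839, len = 567 B, covers [20839, 21405] [LOST]
Segment 4: SEQ = 21406, len = 1315 B, covers [21406, 22720]
In-order data received: bytes [19471, 20838] (segments 1..2).
Segment 3 missing -> gap begins at byte 20839; later segments buffered out of order.
Cumulative ACK = next expected in-order byte = 19471 + 892 + 476 = 20839

20839


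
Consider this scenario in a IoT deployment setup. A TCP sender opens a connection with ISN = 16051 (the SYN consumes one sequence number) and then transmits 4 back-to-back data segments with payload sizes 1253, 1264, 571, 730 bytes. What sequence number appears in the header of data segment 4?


The SYN occupies sequence number ISN = 16051, so the first data byte is ISN + 1 = 16052.
SEQ of data segment i = (ISN + 1) + sum of payload sizes of segments 1..i-1.
Segment 1: SEQ = 16052, payload = 1253 bytes
Segment 2: SEQ = 17305, payload = 1264 bytes
Segment 3: SEQ = 18569, payload = 571 bytes
Segment 4: SEQ = 19140, payload = 730 bytes
SEQ of segment 4 = 16052 + 1253 + 1264 + 571 = 19140

19140


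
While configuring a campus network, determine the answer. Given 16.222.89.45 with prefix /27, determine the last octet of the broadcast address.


Given: IP = 16.222.89.45, prefix = /27
Host bits = 32 - 27 = 5
Network last octet = 45 AND mask = 32
Host part size = 2^5 - 1 = 31
Broadcast last octet = 32 OR 31 = 63

63


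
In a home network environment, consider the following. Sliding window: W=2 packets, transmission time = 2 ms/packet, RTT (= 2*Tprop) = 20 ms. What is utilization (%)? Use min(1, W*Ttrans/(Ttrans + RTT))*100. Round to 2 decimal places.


Given: W = 2, Ttrans = 2 ms, RTT = 20 ms (= 2 * Tprop, Tprop = 10 ms)
Cycle time = Ttrans + RTT = 2 + 20 = 22 ms (first packet sent until its ACK returns)
W * Ttrans = 2 * 2 = 4 ms of sending per cycle
W * Ttrans / (Ttrans + RTT) = 4 / 22 = 0.181818
U = min(1, 0.181818) = 0.181818
U% = 18.18%

18.18


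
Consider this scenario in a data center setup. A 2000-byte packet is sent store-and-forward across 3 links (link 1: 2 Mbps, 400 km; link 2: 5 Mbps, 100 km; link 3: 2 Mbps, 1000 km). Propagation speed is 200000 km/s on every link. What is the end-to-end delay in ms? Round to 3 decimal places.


Packet = 2000 bytes = 16000 bits. Store-and-forward: sum (t_trans + t_prop) per link.
Link 1: t_trans = 16000/(2*10^6) s = 8.0000 ms; t_prop = 400/200000 s = 2.0000 ms; subtotal = 10.0000 ms
Link 2: t_trans = 16000/(5*10^6) s = 3.2000 ms; t_prop = 100/200000 s = 0.5000 ms; subtotal = 3.7000 ms
Link 3: t_trans = 16000/(2*10^6) s = 8.0000 ms; t_prop = 1000/200000 s = 5.0000 ms; subtotal = 13.0000 ms
End-to-end = 10.0000 + 3.7000 + 13.0000 = 26.7000 ms -> 26.700 ms (3 dp)

26.700


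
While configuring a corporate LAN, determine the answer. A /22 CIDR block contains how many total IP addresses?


Given: CIDR prefix /22
Host bits = 32 - 22 = 10
Total addresses = 2^10 = 1024

1024


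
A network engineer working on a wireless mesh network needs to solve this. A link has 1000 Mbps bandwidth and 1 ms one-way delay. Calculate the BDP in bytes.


Given: bandwidth = 1000 Mbps, delay = 1 ms
BDP in bits = 1000 * 10^6 * 1 / 1000
BDP in bits = 1000000
BDP in bytes = 1000000 / 8 = 125000

125000


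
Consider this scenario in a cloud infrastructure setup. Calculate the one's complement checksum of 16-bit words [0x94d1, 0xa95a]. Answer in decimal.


Given words: [0x94d1, 0xa95a]
Step 1: Sum all words
Raw sum = 38097 + 43354 = 81451
Step 2: Fold carry: (15915 + 1) = 15916
One's complement = ~15916 & 0xFFFF = 49619

49619


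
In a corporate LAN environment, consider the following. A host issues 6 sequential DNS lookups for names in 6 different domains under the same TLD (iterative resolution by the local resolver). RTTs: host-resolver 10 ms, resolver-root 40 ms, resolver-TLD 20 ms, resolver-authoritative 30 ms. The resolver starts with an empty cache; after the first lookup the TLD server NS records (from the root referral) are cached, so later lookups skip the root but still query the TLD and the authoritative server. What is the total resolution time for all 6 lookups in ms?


Lookup 1 (cold cache): local + root + TLD + auth = 10 + 40 + 20 + 30 = 100 ms
Lookups 2..6 (TLD NS cached -> skip root; new domain -> still ask TLD and auth): local + TLD + auth = 10 + 20 + 30 = 60 ms each
Remaining 5 lookups: 5 * 60 = 300 ms
Total = 100 + 300 = 400 ms

400


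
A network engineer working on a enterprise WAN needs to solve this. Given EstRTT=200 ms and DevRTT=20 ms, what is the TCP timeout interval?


Given: EstRTT = 200 ms, DevRTT = 20 ms
Timeout = EstRTT + 4 * DevRTT
4 * DevRTT = 4 * 20 = 80
Timeout = 200 + 80 = 280 ms

280


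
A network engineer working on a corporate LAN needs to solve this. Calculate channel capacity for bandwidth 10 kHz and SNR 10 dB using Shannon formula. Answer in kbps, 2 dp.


Given: B = 10 kHz, SNR = 10 dB
SNR linear = 10^(10/10) = 10
1 + SNR = 11
log2(11) = 3.4594316186
C = 10 * 1000 * 3.4594316186 = 34594.3162 bps
C = 34.594316 kbps -> 34.59 kbps (2 dp)

34.59


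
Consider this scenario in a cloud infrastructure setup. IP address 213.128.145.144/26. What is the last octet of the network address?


Given: IP = 213.128.145.144, prefix = /26
Subnet mask = 255.255.255.192
Last octet of IP: 144
Last octet of mask: 192
Network last octet = 144 AND 192 = 128

128


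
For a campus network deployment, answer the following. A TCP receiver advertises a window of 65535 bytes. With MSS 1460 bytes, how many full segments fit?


Given: RWND = 65535 bytes, MSS = 1460 bytes
Full segments = floor(RWND / MSS)
Full segments = floor(65535 / 1460)
Full segments = floor(44.887) = 44

44


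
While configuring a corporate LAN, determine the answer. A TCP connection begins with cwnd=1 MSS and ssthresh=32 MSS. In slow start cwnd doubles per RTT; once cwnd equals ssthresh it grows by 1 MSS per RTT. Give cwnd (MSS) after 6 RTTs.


RTT 0: cwnd = 1 MSS (initial)
RTT 1: cwnd = 2 MSS (slow start, doubled)
RTT 2: cwnd = 4 MSS (slow start, doubled)
RTT 3: cwnd = 8 MSS (slow start, doubled)
RTT 4: cwnd = 16 MSS (slow start, doubled)
RTT 5: cwnd = 32 MSS (slow start, doubled)
RTT 6: cwnd = 33 MSS (congestion avoidance, +1)

33


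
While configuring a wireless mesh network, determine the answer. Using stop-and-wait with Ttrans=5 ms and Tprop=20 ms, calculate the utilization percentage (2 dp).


Given: Ttrans = 5 ms, Tprop = 20 ms
RTT = 2 * Tprop = 2 * 20 = 40 ms
U = Ttrans / (Ttrans + RTT)
U = 5 / (5 + 40)
U = 5 / 45 = 0.111111
U% = 11.11%

11.11


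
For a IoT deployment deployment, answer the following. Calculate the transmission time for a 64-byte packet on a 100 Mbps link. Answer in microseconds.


Given: packet = 64 bytes, bandwidth = 100 Mbps
Packet in bits = 64 * 8 = 512 bits
Bandwidth = 100 * 10^6 = 100000000 bps
Time = 512 / 100000000 seconds
Time in us = 512 * 10^6 / 100000000 = 5.12

5.12


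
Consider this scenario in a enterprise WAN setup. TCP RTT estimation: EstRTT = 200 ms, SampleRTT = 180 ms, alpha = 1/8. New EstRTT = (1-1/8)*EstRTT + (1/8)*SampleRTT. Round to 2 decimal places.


Given: EstRTT = 200 ms, SampleRTT = 180 ms, alpha = 1/8
New EstRTT = (1 - alpha) * EstRTT + alpha * SampleRTT
(7/8) * 200 = 175
(1/8) * 180 = 22.5
New EstRTT = 175 + 22.5 = 197.5 ms -> 197.50 ms (2 dp)

197.50


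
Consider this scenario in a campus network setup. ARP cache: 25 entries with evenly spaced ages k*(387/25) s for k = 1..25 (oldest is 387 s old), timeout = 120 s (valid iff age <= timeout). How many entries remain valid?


Ages are k * 387/25 s for k = 1..25 (spacing = 15.4800 s).
Entry k is valid iff k * 387/25 <= 120 iff k <= 25 * 120 / 387 = 7.7519
n_valid = floor(7.7519) = 7
(n_stale = 25 - 7 = 18)

7


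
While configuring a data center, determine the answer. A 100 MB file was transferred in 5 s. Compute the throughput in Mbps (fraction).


Given: file = 100 MB, time = 5 s
File in Mb = 100 * 8 = 800 Mb
Throughput = 800 / 5 Mbps
Throughput = 160 Mbps

160


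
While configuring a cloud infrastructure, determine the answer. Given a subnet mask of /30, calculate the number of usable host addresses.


Given: subnet mask /30
Host bits = 32 - 30 = 2
Total addresses = 2^2 = 4
Usable hosts = 4 - 2 (network + broadcast) = 2

2


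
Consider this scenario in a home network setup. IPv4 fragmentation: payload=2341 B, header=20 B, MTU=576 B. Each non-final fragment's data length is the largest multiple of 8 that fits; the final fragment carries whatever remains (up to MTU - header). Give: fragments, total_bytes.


Max data per non-final fragment = floor((MTU - header)/8)*8 = floor((576 - 20)/8)*8 = floor(556/8)*8 = 552 B
Final fragment needs no 8-byte alignment: it can carry up to MTU - header = 556 B
Non-final fragments needed = ceil((payload - 556) / 552) = ceil(1785/552) = ceil(3.2337) = 4
Number of fragments = 4 + 1 = 5
Fragment sizes (data): 4 * 552 B + 133 B (last, 133 <= 556 OK)
Total bytes sent = payload + n_frags * header = 2341 + 5*20 = 2341 + 100 = 2441 B

5, 2441


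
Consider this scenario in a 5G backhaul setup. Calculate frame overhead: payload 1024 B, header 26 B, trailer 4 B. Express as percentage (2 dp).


Given: payload = 1024 B, header = 26 B, trailer = 4 B
Overhead bytes = header + trailer = 26 + 4 = 30
Total frame = payload + overhead = 1024 + 30 = 1054
Overhead % = 30 / 1054 * 100 = 2.8463% -> 2.85% (2 dp)

2.85


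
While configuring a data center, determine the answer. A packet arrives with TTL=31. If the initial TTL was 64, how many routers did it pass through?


Given: initial TTL = 64, received TTL = 31
Hops = initial TTL - received TTL
Hops = 64 - 31 = 33

33


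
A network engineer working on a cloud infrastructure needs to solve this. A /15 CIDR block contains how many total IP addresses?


Given: CIDR prefix /15
Host bits = 32 - 15 = 17
Total addresses = 2^17 = 131072

131072


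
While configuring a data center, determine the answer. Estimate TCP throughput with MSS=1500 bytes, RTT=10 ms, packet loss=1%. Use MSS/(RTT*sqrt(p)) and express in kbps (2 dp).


Given: MSS = 1500 bytes, RTT = 10 ms, loss = 1%
RTT in seconds = 10 / 1000 = 0.01
Loss rate = 1% = 0.01
sqrt(loss) = sqrt(0.01) = 0.1
Throughput (bytes/s) = 1500 / (0.01 * 0.1) = 1500000.0000
Throughput (kbps) = 1500000.0000 * 8 / 1000 = 12000.000000 -> 12000.00 kbps (2 dp)

12000.00


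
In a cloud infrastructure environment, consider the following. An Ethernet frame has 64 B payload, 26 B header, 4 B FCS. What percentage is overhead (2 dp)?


Given: payload = 64 B, header = 26 B, trailer = 4 B
Overhead bytes = header + trailer = 26 + 4 = 30
Total frame = payload + overhead = 64 + 30 = 94
Overhead % = 30 / 94 * 100 = 31.9149% -> 31.91% (2 dp)

31.91


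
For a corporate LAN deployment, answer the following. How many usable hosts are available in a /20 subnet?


Given: subnet mask /20
Host bits = 32 - 20 = 12
Total addresses = 2^12 = 4096
Usable hosts = 4096 - 2 (network + broadcast) = 4094

4094


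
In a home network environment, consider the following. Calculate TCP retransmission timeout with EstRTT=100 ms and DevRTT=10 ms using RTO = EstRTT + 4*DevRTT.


Given: EstRTT = 100 ms, DevRTT = 10 ms
Timeout = EstRTT + 4 * DevRTT
4 * DevRTT = 4 * 10 = 40
Timeout = 100 + 40 = 140 ms

140


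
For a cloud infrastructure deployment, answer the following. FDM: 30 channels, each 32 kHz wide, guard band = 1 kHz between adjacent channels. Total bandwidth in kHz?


Given: 30 channels, 32 kHz each, guard = 1 kHz
Channel bandwidth = 30 * 32 = 960 kHz
Guard bands = 29 gaps * 1 kHz = 29 kHz
Total = 960 + 29 = 989 kHz

989


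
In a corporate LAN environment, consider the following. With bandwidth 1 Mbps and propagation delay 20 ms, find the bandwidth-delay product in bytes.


Given: bandwidth = 1 Mbps, delay = 20 ms
BDP in bits = 1 * 10^6 * 20 / 1000
BDP in bits = 20000
BDP in bytes = 20000 / 8 = 2500

2500


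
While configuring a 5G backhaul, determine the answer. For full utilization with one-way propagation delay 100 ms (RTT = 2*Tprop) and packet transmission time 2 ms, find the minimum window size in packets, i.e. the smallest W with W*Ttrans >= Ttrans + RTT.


Given: Ttrans = 2 ms, RTT = 200 ms (= 2 * Tprop, Tprop = 100 ms)
Time until first ACK returns = Ttrans + RTT = 2 + 200 = 202 ms
Need W * Ttrans >= Ttrans + RTT  ->  W >= (Ttrans + RTT) / Ttrans
(Ttrans + RTT) / Ttrans = 202 / 2 = 101
W_min = ceil(101) = 101

101


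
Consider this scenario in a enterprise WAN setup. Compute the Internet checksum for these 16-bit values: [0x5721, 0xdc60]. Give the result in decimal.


Given words: [0x5721, 0xdc60]
Step 1: Sum all words
Raw sum = 22305 + 56416 = 78721
Step 2: Fold carry: (13185 + 1) = 13186
One's complement = ~13186 & 0xFFFF = 52349

52349


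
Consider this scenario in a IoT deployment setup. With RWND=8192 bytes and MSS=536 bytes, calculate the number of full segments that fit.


Given: RWND = 8192 bytes, MSS = 536 bytes
Full segments = floor(RWND / MSS)
Full segments = floor(8192 / 536)
Full segments = floor(15.2836) = 15

15


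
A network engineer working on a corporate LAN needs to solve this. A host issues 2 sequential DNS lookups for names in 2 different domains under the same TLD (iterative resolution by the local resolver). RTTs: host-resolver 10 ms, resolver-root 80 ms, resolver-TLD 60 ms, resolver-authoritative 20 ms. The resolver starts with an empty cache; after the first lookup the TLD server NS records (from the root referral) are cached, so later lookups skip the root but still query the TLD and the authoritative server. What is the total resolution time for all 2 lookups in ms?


Lookup 1 (cold cache): local + root + TLD + auth = 10 + 80 + 60 + 20 = 170 ms
Lookups 2..2 (TLD NS cached -> skip root; new domain -> still ask TLD and auth): local + TLD + auth = 10 + 60 + 20 = 90 ms each
Remaining 1 lookups: 1 * 90 = 90 ms
Total = 170 + 90 = 260 ms

260


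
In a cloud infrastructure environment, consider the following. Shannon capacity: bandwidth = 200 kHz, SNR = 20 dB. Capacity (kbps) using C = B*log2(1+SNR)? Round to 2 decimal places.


Given: B = 200 kHz, SNR = 20 dB
SNR linear = 10^(20/10) = 100
1 + SNR = 101
log2(101) = 6.6582114828
C = 200 * 1000 * 6.6582114828 = 1331642.2966 bps
C = 1331.642297 kbps -> 1331.64 kbps (2 dp)

1331.64


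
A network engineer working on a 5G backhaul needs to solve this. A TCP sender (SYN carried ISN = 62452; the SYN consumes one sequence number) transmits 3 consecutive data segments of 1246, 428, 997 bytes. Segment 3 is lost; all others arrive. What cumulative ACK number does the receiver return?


SYN uses sequence number 62452; first data byte = ISN + 1 = 62453.
Segment 1: SEQ = 62453, len = 1246 B, covers [62453, 63698]
Segment 2: SEQ = 63699, len = 428 B, covers [63699, 64126]
Segment 3: SEQ = 64127, len = 997 B, covers [64127, 65123] [LOST]
In-order data received: bytes [62453, 64126] (segments 1..2).
Segment 3 missing -> gap begins at byte 64127.
Cumulative ACK = next expected in-order byte = 62453 + 1246 + 428 = 64127

64127


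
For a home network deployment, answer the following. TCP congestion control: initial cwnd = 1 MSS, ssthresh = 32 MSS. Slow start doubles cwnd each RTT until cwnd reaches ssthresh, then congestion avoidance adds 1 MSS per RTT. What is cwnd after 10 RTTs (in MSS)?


RTT 0: cwnd = 1 MSS (initial)
RTT 1: cwnd = 2 MSS (slow start, doubled)
RTT 2: cwnd = 4 MSS (slow start, doubled)
RTT 3: cwnd = 8 MSS (slow start, doubled)
RTT 4: cwnd = 16 MSS (slow start, doubled)
RTT 5: cwnd = 32 MSS (slow start, doubled)
RTT 6: cwnd = 33 MSS (congestion avoidance, +1)
RTT 7: cwnd = 34 MSS (congestion avoidance, +1)
RTT 8: cwnd = 35 MSS (congestion avoidance, +1)
RTT 9: cwnd = 36 MSS (congestion avoidance, +1)
RTT 10: cwnd = 37 MSS (congestion avoidance, +1)

37


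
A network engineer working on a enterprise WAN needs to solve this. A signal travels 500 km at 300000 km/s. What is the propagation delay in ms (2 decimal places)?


Given: distance = 500 km, speed = 300000 km/s
Delay = distance / speed = 500 / 300000 seconds
Delay in ms = 500 * 1000 / 300000
Delay = 1.6667 ms
Rounded to 2 dp = 1.67 ms

1.67


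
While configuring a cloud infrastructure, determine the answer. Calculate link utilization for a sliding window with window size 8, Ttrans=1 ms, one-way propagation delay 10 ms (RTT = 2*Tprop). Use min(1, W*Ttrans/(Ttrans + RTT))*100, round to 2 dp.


Given: W = 8, Ttrans = 1 ms, RTT = 20 ms (= 2 * Tprop, Tprop = 10 ms)
Cycle time = Ttrans + RTT = 1 + 20 = 21 ms (first packet sent until its ACK returns)
W * Ttrans = 8 * 1 = 8 ms of sending per cycle
W * Ttrans / (Ttrans + RTT) = 8 / 21 = 0.380952
U = min(1, 0.380952) = 0.380952
U% = 38.10%

38.10


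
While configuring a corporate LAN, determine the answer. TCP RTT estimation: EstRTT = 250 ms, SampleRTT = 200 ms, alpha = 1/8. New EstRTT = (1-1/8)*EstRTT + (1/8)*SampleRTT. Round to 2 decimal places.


Given: EstRTT = 250 ms, SampleRTT = 200 ms, alpha = 1/8
New EstRTT = (1 - alpha) * EstRTT + alpha * SampleRTT
(7/8) * 250 = 218.75
(1/8) * 200 = 25
New EstRTT = 218.75 + 25 = 243.75 ms -> 243.75 ms (2 dp)

243.75


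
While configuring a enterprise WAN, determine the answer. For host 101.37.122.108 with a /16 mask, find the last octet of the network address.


Given: IP = 101.37.122.108, prefix = /16
Subnet mask = 255.255.0.0
Last octet of IP: 108
Last octet of mask: 0
Network last octet = 108 AND 0 = 0

0


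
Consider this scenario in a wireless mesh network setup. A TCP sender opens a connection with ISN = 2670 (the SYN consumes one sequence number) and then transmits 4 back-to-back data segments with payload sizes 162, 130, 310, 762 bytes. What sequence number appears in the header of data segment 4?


The SYN occupies sequence number ISN = 2670, so the first data byte is ISN + 1 = 2671.
SEQ of data segment i = (ISN + 1) + sum of payload sizes of segments 1..i-1.
Segment 1: SEQ = 2671, payload = 162 bytes
Segment 2: SEQ = 2833, payload = 130 bytes
Segment 3: SEQ = 2963, payload = 310 bytes
Segment 4: SEQ = 3273, payload = 762 bytes
SEQ of segment 4 = 2671 + 162 + 130 + 310 = 3273

3273


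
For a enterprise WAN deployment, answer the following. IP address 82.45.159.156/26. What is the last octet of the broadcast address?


Given: IP = 82.45.159.156, prefix = /26
Host bits = 32 - 26 = 6
Network last octet = 156 AND mask = 128
Host part size = 2^6 - 1 = 63
Broadcast last octet = 128 OR 63 = 191

191


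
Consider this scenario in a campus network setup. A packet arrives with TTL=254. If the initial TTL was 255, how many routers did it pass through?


Given: initial TTL = 255, received TTL = 254
Hops = initial TTL - received TTL
Hops = 255 - 254 = 1

1


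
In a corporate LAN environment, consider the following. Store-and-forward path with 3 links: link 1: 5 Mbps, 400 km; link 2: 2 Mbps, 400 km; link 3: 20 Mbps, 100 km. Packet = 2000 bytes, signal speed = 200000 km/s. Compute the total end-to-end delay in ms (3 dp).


Packet = 2000 bytes = 16000 bits. Store-and-forward: sum (t_trans + t_prop) per link.
Link 1: t_trans = 16000/(5*10^6) s = 3.2000 ms; t_prop = 400/200000 s = 2.0000 ms; subtotal = 5.2000 ms
Link 2: t_trans = 16000/(2*10^6) s = 8.0000 ms; t_prop = 400/200000 s = 2.0000 ms; subtotal = 10.0000 ms
Link 3: t_trans = 16000/(20*10^6) s = 0.8000 ms; t_prop = 100/200000 s = 0.5000 ms; subtotal = 1.3000 ms
End-to-end = 5.2000 + 10.0000 + 1.3000 = 16.5000 ms -> 16.500 ms (3 dp)

16.500


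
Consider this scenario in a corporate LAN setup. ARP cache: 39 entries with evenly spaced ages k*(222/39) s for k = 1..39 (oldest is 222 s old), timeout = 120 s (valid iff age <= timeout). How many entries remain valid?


Ages are k * 222/39 s for k = 1..39 (spacing = 5.6923 s).
Entry k is valid iff k * 222/39 <= 120 iff k <= 39 * 120 / 222 = 21.0811
n_valid = floor(21.0811) = 21
(n_stale = 39 - 21 = 18)

21


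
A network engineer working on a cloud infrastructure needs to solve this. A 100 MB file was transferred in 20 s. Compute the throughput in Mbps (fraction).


Given: file = 100 MB, time = 20 s
File in Mb = 100 * 8 = 800 Mb
Throughput = 800 / 20 Mbps
Throughput = 40 Mbps

40


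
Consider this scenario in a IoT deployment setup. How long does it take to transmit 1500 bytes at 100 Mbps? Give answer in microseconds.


Given: packet = 1500 bytes, bandwidth = 100 Mbps
Packet in bits = 1500 * 8 = 12000 bits
Bandwidth = 100 * 10^6 = 100000000 bps
Time = 12000 / 100000000 seconds
Time in us = 12000 * 10^6 / 100000000 = 120

120


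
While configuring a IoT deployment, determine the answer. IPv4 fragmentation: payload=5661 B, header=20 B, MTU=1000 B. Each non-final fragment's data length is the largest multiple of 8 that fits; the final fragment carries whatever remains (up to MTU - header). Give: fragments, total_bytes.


Max data per non-final fragment = floor((MTU - header)/8)*8 = floor((1000 - 20)/8)*8 = floor(980/8)*8 = 976 B
Final fragment needs no 8-byte alignment: it can carry up to MTU - header = 980 B
Non-final fragments needed = ceil((payload - 980) / 976) = ceil(4681/976) = ceil(4.7961) = 5
Number of fragments = 5 + 1 = 6
Fragment sizes (data): 5 * 976 B + 781 B (last, 781 <= 980 OK)
Total bytes sent = payload + n_frags * header = 5661 + 6*20 = 5661 + 120 = 5781 B

6, 5781


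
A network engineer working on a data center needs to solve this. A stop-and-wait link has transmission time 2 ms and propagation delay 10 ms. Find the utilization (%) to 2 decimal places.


Given: Ttrans = 2 ms, Tprop = 10 ms
RTT = 2 * Tprop = 2 * 10 = 20 ms
U = Ttrans / (Ttrans + RTT)
U = 2 / (2 + 20)
U = 2 / 22 = 0.090909
U% = 9.09%

9.09


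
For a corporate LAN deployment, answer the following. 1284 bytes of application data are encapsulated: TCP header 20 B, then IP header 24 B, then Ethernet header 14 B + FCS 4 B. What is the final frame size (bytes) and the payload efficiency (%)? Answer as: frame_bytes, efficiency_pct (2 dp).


TCP segment = 1284 + 20 = 1304 B
IP packet = 1304 + 24 = 1328 B
Ethernet frame = 1328 + 14 + 4 = 1346 B
Efficiency = app / frame = 1284 / 1346 = 0.953938 = 95.3938% -> 95.39% (2 dp)

1346, 95.39


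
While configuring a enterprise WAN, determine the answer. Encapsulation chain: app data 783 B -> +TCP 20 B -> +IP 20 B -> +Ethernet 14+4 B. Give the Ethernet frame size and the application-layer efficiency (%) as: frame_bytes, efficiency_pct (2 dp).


TCP segment = 783 + 20 = 803 B
IP packet = 803 + 20 = 823 B
Ethernet frame = 823 + 14 + 4 = 841 B
Efficiency = app / frame = 783 / 841 = 0.931034 = 93.1034% -> 93.10% (2 dp)

841, 93.10


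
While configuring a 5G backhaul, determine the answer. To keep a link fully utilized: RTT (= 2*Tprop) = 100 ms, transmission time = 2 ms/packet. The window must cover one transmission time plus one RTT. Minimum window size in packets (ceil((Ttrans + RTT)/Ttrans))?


Given: Ttrans = 2 ms, RTT = 100 ms (= 2 * Tprop, Tprop = 50 ms)
Time until first ACK returns = Ttrans + RTT = 2 + 100 = 102 ms
Need W * Ttrans >= Ttrans + RTT  ->  W >= (Ttrans + RTT) / Ttrans
(Ttrans + RTT) / Ttrans = 102 / 2 = 51
W_min = ceil(51) = 51

51


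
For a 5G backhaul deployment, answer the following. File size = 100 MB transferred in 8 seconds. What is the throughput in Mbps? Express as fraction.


Given: file = 100 MB, time = 8 s
File in Mb = 100 * 8 = 800 Mb
Throughput = 800 / 8 Mbps
Throughput = 100 Mbps

100


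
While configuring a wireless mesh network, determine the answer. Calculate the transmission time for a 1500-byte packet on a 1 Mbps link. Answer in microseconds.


Given: packet = 1500 bytes, bandwidth = 1 Mbps
Packet in bits = 1500 * 8 = 12000 bits
Bandwidth = 1 * 10^6 = 1000000 bps
Time = 12000 / 1000000 seconds
Time in us = 12000 * 10^6 / 1000000 = 12000

12000


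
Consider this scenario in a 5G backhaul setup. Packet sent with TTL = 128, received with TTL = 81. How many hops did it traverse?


Given: initial TTL = 128, received TTL = 81
Hops = initial TTL - received TTL
Hops = 128 - 81 = 47

47


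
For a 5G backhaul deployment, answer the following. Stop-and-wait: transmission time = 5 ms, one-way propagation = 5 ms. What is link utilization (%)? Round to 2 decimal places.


Given: Ttrans = 5 ms, Tprop = 5 ms
RTT = 2 * Tprop = 2 * 5 = 10 ms
U = Ttrans / (Ttrans + RTT)
U = 5 / (5 + 10)
U = 5 / 15 = 0.333333
U% = 33.33%

33.33


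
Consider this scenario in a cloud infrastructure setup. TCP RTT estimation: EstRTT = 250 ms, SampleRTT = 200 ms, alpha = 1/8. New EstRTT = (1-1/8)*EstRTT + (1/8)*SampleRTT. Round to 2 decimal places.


Given: EstRTT = 250 ms, SampleRTT = 200 ms, alpha = 1/8
New EstRTT = (1 - alpha) * EstRTT + alpha * SampleRTT
(7/8) * 250 = 218.75
(1/8) * 200 = 25
New EstRTT = 218.75 + 25 = 243.75 ms -> 243.75 ms (2 dp)

243.75


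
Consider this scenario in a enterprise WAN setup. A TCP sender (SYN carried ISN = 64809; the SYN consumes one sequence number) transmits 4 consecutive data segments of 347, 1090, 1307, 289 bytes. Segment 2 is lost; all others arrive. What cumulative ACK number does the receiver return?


SYN uses sequence number 64809; first data byte = ISN + 1 = 64810.
Segment 1: SEQ = 64810, len = 347 B, covers [64810, 65156]
Segment 2: SEQ = 65157, len = 1090 B, covers [65157, 66246] [LOST]
Segment 3: SEQ = 66247, len = 1307 B, covers [66247, 67553]
Segment 4: SEQ = 67554, len = 289 B, covers [67554, 67842]
In-order data received: bytes [64810, 65156] (segments 1..1).
Segment 2 missing -> gap begins at byte 65157; later segments buffered out of order.
Cumulative ACK = next expected in-order byte = 64810 + 347 = 65157

65157


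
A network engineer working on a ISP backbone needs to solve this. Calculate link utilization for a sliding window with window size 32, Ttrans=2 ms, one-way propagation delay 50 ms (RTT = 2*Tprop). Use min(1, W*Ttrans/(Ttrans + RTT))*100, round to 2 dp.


Given: W = 32, Ttrans = 2 ms, RTT = 100 ms (= 2 * Tprop, Tprop = 50 ms)
Cycle time = Ttrans + RTT = 2 + 100 = 102 ms (first packet sent until its ACK returns)
W * Ttrans = 32 * 2 = 64 ms of sending per cycle
W * Ttrans / (Ttrans + RTT) = 64 / 102 = 0.627451
U = min(1, 0.627451) = 0.627451
U% = 62.75%

62.75


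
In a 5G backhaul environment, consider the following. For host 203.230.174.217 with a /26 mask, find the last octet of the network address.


Given: IP = 203.230.174.217, prefix = /26
Subnet mask = 255.255.255.192
Last octet of IP: 217
Last octet of mask: 192
Network last octet = 217 AND 192 = 192

192


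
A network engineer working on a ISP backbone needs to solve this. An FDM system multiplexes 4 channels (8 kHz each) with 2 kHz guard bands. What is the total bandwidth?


Given: 4 channels, 8 kHz each, guard = 2 kHz
Channel bandwidth = 4 * 8 = 32 kHz
Guard bands = 3 gaps * 2 kHz = 6 kHz
Total = 32 + 6 = 38 kHz

38


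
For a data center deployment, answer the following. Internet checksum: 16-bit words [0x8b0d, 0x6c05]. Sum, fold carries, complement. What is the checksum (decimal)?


Given words: [0x8b0d, 0x6c05]
Step 1: Sum all words
Raw sum = 35597 + 27653 = 63250
One's complement = ~63250 & 0xFFFF = 2285

2285


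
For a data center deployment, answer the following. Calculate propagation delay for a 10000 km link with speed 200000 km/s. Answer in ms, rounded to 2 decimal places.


Given: distance = 10000 km, speed = 200000 km/s
Delay = distance / speed = 10000 / 200000 seconds
Delay in ms = 10000 * 1000 / 200000
Delay = 50.0000 ms
Rounded to 2 dp = 50.00 ms

50.00


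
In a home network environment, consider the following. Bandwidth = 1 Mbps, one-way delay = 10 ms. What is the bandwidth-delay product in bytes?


Given: bandwidth = 1 Mbps, delay = 10 ms
BDP in bits = 1 * 10^6 * 10 / 1000
BDP in bits = 10000
BDP in bytes = 10000 / 8 = 1250

1250


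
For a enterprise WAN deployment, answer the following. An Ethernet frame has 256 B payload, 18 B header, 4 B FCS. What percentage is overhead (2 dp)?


Given: payload = 256 B, header = 18 B, trailer = 4 B
Overhead bytes = header + trailer = 18 + 4 = 22
Total frame = payload + overhead = 256 + 22 = 278
Overhead % = 22 / 278 * 100 = 7.9137% -> 7.91% (2 dp)

7.91


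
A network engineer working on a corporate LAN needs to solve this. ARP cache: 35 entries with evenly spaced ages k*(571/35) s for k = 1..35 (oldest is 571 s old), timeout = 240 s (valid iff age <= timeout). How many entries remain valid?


Ages are k * 571/35 s for k = 1..35 (spacing = 16.3143 s).
Entry k is valid iff k * 571/35 <= 240 iff k <= 35 * 240 / 571 = 14.7110
n_valid = floor(14.7110) = 14
(n_stale = 35 - 14 = 21)

14


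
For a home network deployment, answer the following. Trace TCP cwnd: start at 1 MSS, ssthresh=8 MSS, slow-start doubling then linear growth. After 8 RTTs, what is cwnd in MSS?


RTT 0: cwnd = 1 MSS (initial)
RTT 1: cwnd = 2 MSS (slow start, doubled)
RTT 2: cwnd = 4 MSS (slow start, doubled)
RTT 3: cwnd = 8 MSS (slow start, doubled)
RTT 4: cwnd = 9 MSS (congestion avoidance, +1)
RTT 5: cwnd = 10 MSS (congestion avoidance, +1)
RTT 6: cwnd = 11 MSS (congestion avoidance, +1)
RTT 7: cwnd = 12 MSS (congestion avoidance, +1)
RTT 8: cwnd = 13 MSS (congestion avoidance, +1)

13


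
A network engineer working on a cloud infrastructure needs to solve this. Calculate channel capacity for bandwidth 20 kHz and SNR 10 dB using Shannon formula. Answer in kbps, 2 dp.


Given: B = 20 kHz, SNR = 10 dB
SNR linear = 10^(10/10) = 10
1 + SNR = 11
log2(11) = 3.4594316186
C = 20 * 1000 * 3.4594316186 = 69188.6324 bps
C = 69.188632 kbps -> 69.19 kbps (2 dp)

69.19


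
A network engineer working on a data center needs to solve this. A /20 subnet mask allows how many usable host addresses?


Given: subnet mask /20
Host bits = 32 - 20 = 12
Total addresses = 2^12 = 4096
Usable hosts = 4096 - 2 (network + broadcast) = 4094

4094


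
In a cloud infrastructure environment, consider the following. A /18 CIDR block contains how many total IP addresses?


Given: CIDR prefix /18
Host bits = 32 - 18 = 14
Total addresses = 2^14 = 16384

16384


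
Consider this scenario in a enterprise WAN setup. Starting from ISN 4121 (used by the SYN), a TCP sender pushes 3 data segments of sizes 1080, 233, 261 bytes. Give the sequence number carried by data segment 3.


The SYN occupies sequence number ISN = 4121, so the first data byte is ISN + 1 = 4122.
SEQ of data segment i = (ISN + 1) + sum of payload sizes of segments 1..i-1.
Segment 1: SEQ = 4122, payload = 1080 bytes
Segment 2: SEQ = 5202, payload = 233 bytes
Segment 3: SEQ = 5435, payload = 261 bytes
SEQ of segment 3 = 4122 + 1080 + 233 = 5435

5435


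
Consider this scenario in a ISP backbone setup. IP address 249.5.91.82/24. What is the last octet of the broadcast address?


Given: IP = 249.5.91.82, prefix = /24
Host bits = 32 - 24 = 8
Network last octet = 82 AND mask = 0
Host part size = 2^8 - 1 = 255
Broadcast last octet = 0 OR 255 = 255

255


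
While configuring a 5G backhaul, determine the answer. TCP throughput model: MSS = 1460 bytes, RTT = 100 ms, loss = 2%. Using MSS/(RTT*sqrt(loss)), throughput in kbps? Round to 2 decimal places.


Given: MSS = 1460 bytes, RTT = 100 ms, loss = 2%
RTT in seconds = 100 / 1000 = 0.1
Loss rate = 2% = 0.02
sqrt(loss) = sqrt(0.02) = 0.141421356237
Throughput (bytes/s) = 1460 / (0.1 * 0.141421356237) = 103237.5901
Throughput (kbps) = 103237.5901 * 8 / 1000 = 825.900720 -> 825.90 kbps (2 dp)

825.90


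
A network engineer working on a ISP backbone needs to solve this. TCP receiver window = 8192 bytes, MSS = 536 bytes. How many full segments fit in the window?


Given: RWND = 8192 bytes, MSS = 536 bytes
Full segments = floor(RWND / MSS)
Full segments = floor(8192 / 536)
Full segments = floor(15.2836) = 15

15


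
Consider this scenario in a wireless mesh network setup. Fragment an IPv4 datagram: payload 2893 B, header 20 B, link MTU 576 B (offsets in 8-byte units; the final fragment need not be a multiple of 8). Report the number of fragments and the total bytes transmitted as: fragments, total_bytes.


Max data per non-final fragment = floor((MTU - header)/8)*8 = floor((576 - 20)/8)*8 = floor(556/8)*8 = 552 B
Final fragment needs no 8-byte alignment: it can carry up to MTU - header = 556 B
Non-final fragments needed = ceil((payload - 556) / 552) = ceil(2337/552) = ceil(4.2337) = 5
Number of fragments = 5 + 1 = 6
Fragment sizes (data): 5 * 552 B + 133 B (last, 133 <= 556 OK)
Total bytes sent = payload + n_frags * header = 2893 + 6*20 = 2893 + 120 = 3013 B

6, 3013


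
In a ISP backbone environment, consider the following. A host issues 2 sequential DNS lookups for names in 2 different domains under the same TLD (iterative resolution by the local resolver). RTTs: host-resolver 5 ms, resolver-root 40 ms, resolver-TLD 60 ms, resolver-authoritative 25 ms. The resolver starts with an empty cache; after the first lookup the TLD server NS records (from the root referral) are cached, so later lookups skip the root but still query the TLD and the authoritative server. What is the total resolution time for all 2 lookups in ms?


Lookup 1 (cold cache): local + root + TLD + auth = 5 + 40 + 60 + 25 = 130 ms
Lookups 2..2 (TLD NS cached -> skip root; new domain -> still ask TLD and auth): local + TLD + auth = 5 + 60 + 25 = 90 ms each
Remaining 1 lookups: 1 * 90 = 90 ms
Total = 130 + 90 = 220 ms

220


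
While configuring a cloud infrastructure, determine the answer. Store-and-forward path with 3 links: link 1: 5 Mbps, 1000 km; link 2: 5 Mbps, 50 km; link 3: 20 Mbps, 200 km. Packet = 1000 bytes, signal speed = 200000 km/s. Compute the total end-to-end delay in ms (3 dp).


Packet = 1000 bytes = 8000 bits. Store-and-forward: sum (t_trans + t_prop) per link.
Link 1: t_trans = 8000/(5*10^6) s = 1.6000 ms; t_prop = 1000/200000 s = 5.0000 ms; subtotal = 6.6000 ms
Link 2: t_trans = 8000/(5*10^6) s = 1.6000 ms; t_prop = 50/200000 s = 0.2500 ms; subtotal = 1.8500 ms
Link 3: t_trans = 8000/(20*10^6) s = 0.4000 ms; t_prop = 200/200000 s = 1.0000 ms; subtotal = 1.4000 ms
End-to-end = 6.6000 + 1.8500 + 1.4000 = 9.8500 ms -> 9.850 ms (3 dp)

9.850


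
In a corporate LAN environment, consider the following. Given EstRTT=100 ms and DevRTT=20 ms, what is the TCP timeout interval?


Given: EstRTT = 100 ms, DevRTT = 20 ms
Timeout = EstRTT + 4 * DevRTT
4 * DevRTT = 4 * 20 = 80
Timeout = 100 + 80 = 180 ms

180
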